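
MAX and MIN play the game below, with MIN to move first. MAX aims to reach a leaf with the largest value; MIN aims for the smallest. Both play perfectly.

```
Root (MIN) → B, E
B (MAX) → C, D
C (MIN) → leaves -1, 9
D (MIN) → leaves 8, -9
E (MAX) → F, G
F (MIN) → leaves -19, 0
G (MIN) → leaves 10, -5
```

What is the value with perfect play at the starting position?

-5

C (MIN): min(-1, 9) = -1
D (MIN): min(8, -9) = -9
B (MAX): max(-1, -9) = -1
F (MIN): min(-19, 0) = -19
G (MIN): min(10, -5) = -5
E (MAX): max(-19, -5) = -5
Root (MIN): min(-1, -5) = -5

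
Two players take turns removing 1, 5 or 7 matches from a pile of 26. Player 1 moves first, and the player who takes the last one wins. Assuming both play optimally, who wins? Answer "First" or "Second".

Second

W/L table (W = player to move can force a win):
i:   0  1  2  3  4  5  6  7  8  9 10 11 12 13 14 15 16 17 18 19 20 21 22 23 24 25 26
     L  W  L  W  L  W  L  W  L  W  L  W  L  W  L  W  L  W  L  W  L  W  L  W  L  W  L
Position 26 is L, so the second player wins.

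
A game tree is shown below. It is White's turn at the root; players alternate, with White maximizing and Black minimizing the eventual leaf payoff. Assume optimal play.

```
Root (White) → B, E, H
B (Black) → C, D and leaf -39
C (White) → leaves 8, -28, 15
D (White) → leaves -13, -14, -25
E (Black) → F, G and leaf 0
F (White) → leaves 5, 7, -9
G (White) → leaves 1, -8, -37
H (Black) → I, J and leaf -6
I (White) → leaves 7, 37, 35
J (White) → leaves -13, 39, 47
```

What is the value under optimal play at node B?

-39

C: max(8, -28, 15) = 15
D: max(-13, -14, -25) = -13
B: min(15, -13, -39) = -39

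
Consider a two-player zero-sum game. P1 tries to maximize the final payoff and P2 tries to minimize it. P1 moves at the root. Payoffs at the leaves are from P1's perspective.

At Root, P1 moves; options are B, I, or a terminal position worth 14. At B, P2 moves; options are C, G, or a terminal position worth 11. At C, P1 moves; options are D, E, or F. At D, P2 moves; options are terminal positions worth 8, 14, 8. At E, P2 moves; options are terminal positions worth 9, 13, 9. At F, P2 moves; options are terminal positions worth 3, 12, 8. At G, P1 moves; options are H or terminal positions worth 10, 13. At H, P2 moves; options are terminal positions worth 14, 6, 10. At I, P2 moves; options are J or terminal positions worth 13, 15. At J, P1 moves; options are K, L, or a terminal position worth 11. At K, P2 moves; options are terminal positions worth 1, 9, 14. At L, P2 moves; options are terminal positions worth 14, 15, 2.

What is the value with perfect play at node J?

11

K: min(1, 9, 14) = 1
L: min(14, 15, 2) = 2
J: max(1, 2, 11) = 11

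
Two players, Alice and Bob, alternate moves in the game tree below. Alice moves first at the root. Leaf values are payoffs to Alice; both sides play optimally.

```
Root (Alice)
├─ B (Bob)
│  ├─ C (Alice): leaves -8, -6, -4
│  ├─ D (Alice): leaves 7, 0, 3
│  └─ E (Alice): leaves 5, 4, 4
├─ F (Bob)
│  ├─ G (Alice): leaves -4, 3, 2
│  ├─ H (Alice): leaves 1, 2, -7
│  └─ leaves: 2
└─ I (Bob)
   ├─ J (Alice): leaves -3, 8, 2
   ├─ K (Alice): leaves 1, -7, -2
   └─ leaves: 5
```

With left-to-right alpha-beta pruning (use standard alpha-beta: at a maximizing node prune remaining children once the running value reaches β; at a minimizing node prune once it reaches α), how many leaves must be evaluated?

C [α=-∞,β=+∞]: v=-4
D [α=-∞,β=-4]: v=7 after child 1 ≥ β → β-cutoff, skip 2
E [α=-∞,β=-4]: v=5 after child 1 ≥ β → β-cutoff, skip 2
B [α=-∞,β=+∞]: v=-4
G [α=-4,β=+∞]: v=3
H [α=-4,β=3]: v=2
F [α=-4,β=+∞]: v=2
J [α=2,β=+∞]: v=8
K [α=2,β=8]: v=1
I [α=2,β=+∞]: v=1 after child 2 ≤ α → α-cutoff, skip 1
Root [α=-∞,β=+∞]: v=2
Leaves evaluated: 18 of 23.

18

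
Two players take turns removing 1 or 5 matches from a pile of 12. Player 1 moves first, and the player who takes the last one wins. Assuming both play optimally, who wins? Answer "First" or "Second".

Second

W/L table (W = player to move can force a win):
i:   0  1  2  3  4  5  6  7  8  9 10 11 12
     L  W  L  W  L  W  L  W  L  W  L  W  L
Position 12 is L, so the second player wins.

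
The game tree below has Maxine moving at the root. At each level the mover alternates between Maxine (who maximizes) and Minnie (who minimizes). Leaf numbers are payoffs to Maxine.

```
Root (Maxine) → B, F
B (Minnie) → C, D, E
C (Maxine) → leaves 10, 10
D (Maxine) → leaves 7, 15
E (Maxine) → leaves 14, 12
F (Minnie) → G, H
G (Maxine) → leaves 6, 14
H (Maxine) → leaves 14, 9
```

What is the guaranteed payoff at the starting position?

14

C (Maxine): max(10, 10) = 10
D (Maxine): max(7, 15) = 15
E (Maxine): max(14, 12) = 14
B (Minnie): min(10, 15, 14) = 10
G (Maxine): max(6, 14) = 14
H (Maxine): max(14, 9) = 14
F (Minnie): min(14, 14) = 14
Root (Maxine): max(10, 14) = 14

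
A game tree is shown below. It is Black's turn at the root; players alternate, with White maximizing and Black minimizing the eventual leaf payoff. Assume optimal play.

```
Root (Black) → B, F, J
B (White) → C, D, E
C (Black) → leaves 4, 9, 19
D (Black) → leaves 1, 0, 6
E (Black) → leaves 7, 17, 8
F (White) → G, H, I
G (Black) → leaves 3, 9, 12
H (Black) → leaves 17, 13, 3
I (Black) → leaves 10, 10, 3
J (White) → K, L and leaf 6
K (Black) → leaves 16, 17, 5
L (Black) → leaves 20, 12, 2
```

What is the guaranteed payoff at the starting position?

3

C (Black): min(4, 9, 19) = 4
D (Black): min(1, 0, 6) = 0
E (Black): min(7, 17, 8) = 7
B (White): max(4, 0, 7) = 7
G (Black): min(3, 9, 12) = 3
H (Black): min(17, 13, 3) = 3
I (Black): min(10, 10, 3) = 3
F (White): max(3, 3, 3) = 3
K (Black): min(16, 17, 5) = 5
L (Black): min(20, 12, 2) = 2
J (White): max(5, 2, 6) = 6
Root (Black): min(7, 3, 6) = 3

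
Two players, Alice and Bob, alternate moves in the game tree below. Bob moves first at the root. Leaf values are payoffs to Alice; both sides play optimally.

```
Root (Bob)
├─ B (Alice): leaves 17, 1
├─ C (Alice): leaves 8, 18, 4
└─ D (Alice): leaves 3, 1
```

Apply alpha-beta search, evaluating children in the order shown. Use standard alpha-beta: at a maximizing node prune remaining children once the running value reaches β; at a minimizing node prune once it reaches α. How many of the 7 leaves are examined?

B [α=-∞,β=+∞]: v=17
C [α=-∞,β=17]: v=18 after child 2 ≥ β → β-cutoff, skip 1
D [α=-∞,β=17]: v=3
Root [α=-∞,β=+∞]: v=3
Leaves evaluated: 6 of 7.

6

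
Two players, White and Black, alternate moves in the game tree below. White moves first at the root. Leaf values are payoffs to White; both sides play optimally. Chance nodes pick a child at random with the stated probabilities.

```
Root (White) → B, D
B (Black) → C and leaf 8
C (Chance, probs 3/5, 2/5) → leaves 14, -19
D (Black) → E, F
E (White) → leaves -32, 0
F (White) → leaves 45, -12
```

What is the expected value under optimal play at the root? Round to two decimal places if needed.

0.8

C (Chance): 3/5·14 + 2/5·-19 = 0.8
B (Black): min(0.8, 8) = 0.8
E (White): max(-32, 0) = 0
F (White): max(45, -12) = 45
D (Black): min(0, 45) = 0
Root (White): max(0.8, 0) = 0.8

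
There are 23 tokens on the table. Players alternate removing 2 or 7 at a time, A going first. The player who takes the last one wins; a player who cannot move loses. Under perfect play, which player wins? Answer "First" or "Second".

Mark each pile size as W (mover wins) or L (mover loses):
i:   0  1  2  3  4  5  6  7  8  9 10 11 12 13 14 15 16 17 18 19 20 21 22 23
     L  L  W  W  L  L  W  W  W  L  L  W  W  L  L  W  W  W  L  L  W  W  L  L
Position 23 is L, so the second player wins.

Second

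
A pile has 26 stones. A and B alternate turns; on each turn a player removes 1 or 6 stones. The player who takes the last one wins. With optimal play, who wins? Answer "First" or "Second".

Compute winning (W) and losing (L) positions by backward induction:
i:   0  1  2  3  4  5  6  7  8  9 10 11 12 13 14 15 16 17 18 19 20 21 22 23 24 25 26
     L  W  L  W  L  W  W  L  W  L  W  L  W  W  L  W  L  W  L  W  W  L  W  L  W  L  W
Position 26 is W, so the first player wins.

First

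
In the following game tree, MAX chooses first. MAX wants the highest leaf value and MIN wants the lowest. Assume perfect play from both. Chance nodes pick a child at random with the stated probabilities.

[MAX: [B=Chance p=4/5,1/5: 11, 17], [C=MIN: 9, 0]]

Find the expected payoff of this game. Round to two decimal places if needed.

B (Chance): 4/5·11 + 1/5·17 = 12.2
C (MIN): min(9, 0) = 0
Root (MAX): max(12.2, 0) = 12.2

12.2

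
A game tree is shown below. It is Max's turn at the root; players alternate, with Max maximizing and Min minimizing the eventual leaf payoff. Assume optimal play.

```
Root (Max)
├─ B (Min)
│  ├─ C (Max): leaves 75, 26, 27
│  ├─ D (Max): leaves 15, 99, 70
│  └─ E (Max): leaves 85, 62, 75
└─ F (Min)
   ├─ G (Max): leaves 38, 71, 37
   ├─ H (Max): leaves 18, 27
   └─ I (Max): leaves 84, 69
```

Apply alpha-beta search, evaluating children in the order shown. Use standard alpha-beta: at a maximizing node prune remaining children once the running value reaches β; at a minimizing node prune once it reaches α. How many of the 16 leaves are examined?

9

C [α=-∞,β=+∞]: v=75
D [α=-∞,β=75]: v=99 after child 2 ≥ β → β-cutoff, skip 1
E [α=-∞,β=75]: v=85 after child 1 ≥ β → β-cutoff, skip 2
B [α=-∞,β=+∞]: v=75
G [α=75,β=+∞]: v=71
F [α=75,β=+∞]: v=71 after child 1 ≤ α → α-cutoff, skip 2
Root [α=-∞,β=+∞]: v=75
Leaves evaluated: 9 of 16.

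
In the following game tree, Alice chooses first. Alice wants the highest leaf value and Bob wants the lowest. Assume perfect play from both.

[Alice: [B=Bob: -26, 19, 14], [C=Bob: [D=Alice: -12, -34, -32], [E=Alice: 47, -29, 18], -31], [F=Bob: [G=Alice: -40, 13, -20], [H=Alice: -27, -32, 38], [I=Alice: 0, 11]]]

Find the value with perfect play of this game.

11

B (Bob): min(-26, 19, 14) = -26
D (Alice): max(-12, -34, -32) = -12
E (Alice): max(47, -29, 18) = 47
C (Bob): min(-12, 47, -31) = -31
G (Alice): max(-40, 13, -20) = 13
H (Alice): max(-27, -32, 38) = 38
I (Alice): max(0, 11) = 11
F (Bob): min(13, 38, 11) = 11
Root (Alice): max(-26, -31, 11) = 11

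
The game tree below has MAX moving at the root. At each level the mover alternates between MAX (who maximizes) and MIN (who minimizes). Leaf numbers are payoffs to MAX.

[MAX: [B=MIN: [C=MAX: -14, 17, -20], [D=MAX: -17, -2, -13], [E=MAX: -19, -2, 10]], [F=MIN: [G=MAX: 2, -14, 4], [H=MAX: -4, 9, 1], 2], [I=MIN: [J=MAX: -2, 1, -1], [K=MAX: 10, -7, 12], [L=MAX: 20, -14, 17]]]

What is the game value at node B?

C: max(-14, 17, -20) = 17
D: max(-17, -2, -13) = -2
E: max(-19, -2, 10) = 10
B: min(17, -2, 10) = -2

-2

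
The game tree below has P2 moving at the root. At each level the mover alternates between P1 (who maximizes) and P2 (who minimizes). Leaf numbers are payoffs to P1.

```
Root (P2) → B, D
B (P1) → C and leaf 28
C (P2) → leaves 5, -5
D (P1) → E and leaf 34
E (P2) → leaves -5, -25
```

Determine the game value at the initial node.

28

C (P2): min(5, -5) = -5
B (P1): max(-5, 28) = 28
E (P2): min(-5, -25) = -25
D (P1): max(-25, 34) = 34
Root (P2): min(28, 34) = 28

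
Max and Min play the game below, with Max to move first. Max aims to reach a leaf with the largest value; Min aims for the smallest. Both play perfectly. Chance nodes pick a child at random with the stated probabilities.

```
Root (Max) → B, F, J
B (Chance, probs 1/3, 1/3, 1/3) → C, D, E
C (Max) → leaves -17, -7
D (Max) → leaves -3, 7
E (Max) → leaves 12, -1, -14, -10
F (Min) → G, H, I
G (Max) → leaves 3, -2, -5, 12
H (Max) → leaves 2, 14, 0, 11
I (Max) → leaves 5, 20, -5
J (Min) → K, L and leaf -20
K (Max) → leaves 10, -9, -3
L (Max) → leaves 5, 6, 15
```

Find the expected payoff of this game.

C (Max): max(-17, -7) = -7
D (Max): max(-3, 7) = 7
E (Max): max(12, -1, -14, -10) = 12
B (Chance): 1/3·-7 + 1/3·7 + 1/3·12 = 4
G (Max): max(3, -2, -5, 12) = 12
H (Max): max(2, 14, 0, 11) = 14
I (Max): max(5, 20, -5) = 20
F (Min): min(12, 14, 20) = 12
K (Max): max(10, -9, -3) = 10
L (Max): max(5, 6, 15) = 15
J (Min): min(10, 15, -20) = -20
Root (Max): max(4, 12, -20) = 12

12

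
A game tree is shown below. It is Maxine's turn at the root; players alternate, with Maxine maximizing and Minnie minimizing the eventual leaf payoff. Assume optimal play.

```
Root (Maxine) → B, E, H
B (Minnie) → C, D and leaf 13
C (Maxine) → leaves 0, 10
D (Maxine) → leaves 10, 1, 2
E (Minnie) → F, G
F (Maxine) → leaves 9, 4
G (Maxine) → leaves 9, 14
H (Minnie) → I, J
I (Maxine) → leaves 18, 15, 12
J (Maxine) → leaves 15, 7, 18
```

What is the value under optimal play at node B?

10

C: max(0, 10) = 10
D: max(10, 1, 2) = 10
B: min(10, 10, 13) = 10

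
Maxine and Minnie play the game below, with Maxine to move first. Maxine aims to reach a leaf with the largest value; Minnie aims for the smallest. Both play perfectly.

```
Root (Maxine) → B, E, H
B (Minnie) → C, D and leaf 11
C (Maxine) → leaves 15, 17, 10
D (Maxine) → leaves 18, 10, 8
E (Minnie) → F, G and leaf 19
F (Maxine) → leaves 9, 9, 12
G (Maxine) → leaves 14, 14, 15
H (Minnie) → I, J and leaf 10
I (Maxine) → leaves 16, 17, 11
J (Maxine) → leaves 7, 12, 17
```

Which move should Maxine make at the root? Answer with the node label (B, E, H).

E

C (Maxine): max(15, 17, 10) = 17
D (Maxine): max(18, 10, 8) = 18
B (Minnie): min(17, 18, 11) = 11
F (Maxine): max(9, 9, 12) = 12
G (Maxine): max(14, 14, 15) = 15
E (Minnie): min(12, 15, 19) = 12
I (Maxine): max(16, 17, 11) = 17
J (Maxine): max(7, 12, 17) = 17
H (Minnie): min(17, 17, 10) = 10
Root (Maxine): max(11, 12, 10) = 12
Maxine picks the child with the highest value: E (value 12).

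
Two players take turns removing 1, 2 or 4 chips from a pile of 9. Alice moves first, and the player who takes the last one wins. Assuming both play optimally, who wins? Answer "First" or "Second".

Compute winning (W) and losing (L) positions by backward induction:
i:   0  1  2  3  4  5  6  7  8  9
     L  W  W  L  W  W  L  W  W  L
Position 9 is L, so the second player wins.

Second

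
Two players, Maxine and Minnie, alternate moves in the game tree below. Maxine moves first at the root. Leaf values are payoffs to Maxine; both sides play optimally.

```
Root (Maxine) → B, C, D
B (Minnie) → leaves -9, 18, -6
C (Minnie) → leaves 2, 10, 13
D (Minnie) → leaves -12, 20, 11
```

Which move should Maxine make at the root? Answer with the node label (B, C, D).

B (Minnie): min(-9, 18, -6) = -9
C (Minnie): min(2, 10, 13) = 2
D (Minnie): min(-12, 20, 11) = -12
Root (Maxine): max(-9, 2, -12) = 2
Maxine picks the child with the highest value: C (value 2).

C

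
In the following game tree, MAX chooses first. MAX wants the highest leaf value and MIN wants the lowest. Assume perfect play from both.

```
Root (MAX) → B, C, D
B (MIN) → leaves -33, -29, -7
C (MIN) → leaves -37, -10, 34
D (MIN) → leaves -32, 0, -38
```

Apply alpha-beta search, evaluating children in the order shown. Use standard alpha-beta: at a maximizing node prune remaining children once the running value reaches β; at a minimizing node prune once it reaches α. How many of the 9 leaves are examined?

7

B [α=-∞,β=+∞]: v=-33
C [α=-33,β=+∞]: v=-37 after child 1 ≤ α → α-cutoff, skip 2
D [α=-33,β=+∞]: v=-38
Root [α=-∞,β=+∞]: v=-33
Leaves evaluated: 7 of 9.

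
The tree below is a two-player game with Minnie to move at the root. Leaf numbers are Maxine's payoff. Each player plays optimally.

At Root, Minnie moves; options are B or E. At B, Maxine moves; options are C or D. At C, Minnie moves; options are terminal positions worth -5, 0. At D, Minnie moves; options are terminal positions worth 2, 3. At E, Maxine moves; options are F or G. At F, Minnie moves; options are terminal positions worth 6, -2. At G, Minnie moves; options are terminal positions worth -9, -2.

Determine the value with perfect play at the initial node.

C (Minnie): min(-5, 0) = -5
D (Minnie): min(2, 3) = 2
B (Maxine): max(-5, 2) = 2
F (Minnie): min(6, -2) = -2
G (Minnie): min(-9, -2) = -9
E (Maxine): max(-2, -9) = -2
Root (Minnie): min(2, -2) = -2

-2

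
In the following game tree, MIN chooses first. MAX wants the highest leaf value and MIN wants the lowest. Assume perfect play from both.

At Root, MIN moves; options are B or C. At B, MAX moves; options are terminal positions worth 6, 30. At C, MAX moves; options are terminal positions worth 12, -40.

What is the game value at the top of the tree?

B (MAX): max(6, 30) = 30
C (MAX): max(12, -40) = 12
Root (MIN): min(30, 12) = 12

12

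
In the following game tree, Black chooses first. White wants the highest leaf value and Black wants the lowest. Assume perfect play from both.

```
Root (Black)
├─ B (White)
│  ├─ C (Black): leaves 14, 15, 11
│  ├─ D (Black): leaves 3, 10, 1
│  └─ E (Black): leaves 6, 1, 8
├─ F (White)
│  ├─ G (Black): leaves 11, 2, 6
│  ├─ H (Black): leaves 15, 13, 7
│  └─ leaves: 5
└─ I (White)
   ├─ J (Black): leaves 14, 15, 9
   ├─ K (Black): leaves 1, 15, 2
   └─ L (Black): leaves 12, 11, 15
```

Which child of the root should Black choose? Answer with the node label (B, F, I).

F

C (Black): min(14, 15, 11) = 11
D (Black): min(3, 10, 1) = 1
E (Black): min(6, 1, 8) = 1
B (White): max(11, 1, 1) = 11
G (Black): min(11, 2, 6) = 2
H (Black): min(15, 13, 7) = 7
F (White): max(2, 7, 5) = 7
J (Black): min(14, 15, 9) = 9
K (Black): min(1, 15, 2) = 1
L (Black): min(12, 11, 15) = 11
I (White): max(9, 1, 11) = 11
Root (Black): min(11, 7, 11) = 7
Black picks the child with the lowest value: F (value 7).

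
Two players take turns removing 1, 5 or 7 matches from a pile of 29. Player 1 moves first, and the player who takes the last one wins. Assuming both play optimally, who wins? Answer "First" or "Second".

First

Positions where the player to move wins (W) vs loses (L):
i:   0  1  2  3  4  5  6  7  8  9 10 11 12 13 14 15 16 17 18 19 20 21 22 23 24 25 26 27 28 29
     L  W  L  W  L  W  L  W  L  W  L  W  L  W  L  W  L  W  L  W  L  W  L  W  L  W  L  W  L  W
Position 29 is W, so the first player wins.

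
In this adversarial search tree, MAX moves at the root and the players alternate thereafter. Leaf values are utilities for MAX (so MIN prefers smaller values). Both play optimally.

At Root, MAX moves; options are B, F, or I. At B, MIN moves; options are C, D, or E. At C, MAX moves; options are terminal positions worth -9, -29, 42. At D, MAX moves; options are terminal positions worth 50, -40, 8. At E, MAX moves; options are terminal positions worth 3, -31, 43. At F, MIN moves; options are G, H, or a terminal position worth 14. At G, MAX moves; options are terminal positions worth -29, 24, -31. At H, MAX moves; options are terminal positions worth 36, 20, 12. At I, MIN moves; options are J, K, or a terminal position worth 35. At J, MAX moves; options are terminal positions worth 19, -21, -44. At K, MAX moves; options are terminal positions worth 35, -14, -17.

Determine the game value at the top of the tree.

C (MAX): max(-9, -29, 42) = 42
D (MAX): max(50, -40, 8) = 50
E (MAX): max(3, -31, 43) = 43
B (MIN): min(42, 50, 43) = 42
G (MAX): max(-29, 24, -31) = 24
H (MAX): max(36, 20, 12) = 36
F (MIN): min(24, 36, 14) = 14
J (MAX): max(19, -21, -44) = 19
K (MAX): max(35, -14, -17) = 35
I (MIN): min(19, 35, 35) = 19
Root (MAX): max(42, 14, 19) = 42

42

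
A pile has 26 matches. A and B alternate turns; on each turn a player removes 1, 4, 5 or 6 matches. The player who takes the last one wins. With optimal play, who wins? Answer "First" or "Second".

W/L table (W = player to move can force a win):
i:   0  1  2  3  4  5  6  7  8  9 10 11 12 13 14 15 16 17 18 19 20 21 22 23 24 25 26
     L  W  L  W  W  W  W  W  W  L  W  L  W  W  W  W  W  W  L  W  L  W  W  W  W  W  W
Position 26 is W, so the first player wins.

First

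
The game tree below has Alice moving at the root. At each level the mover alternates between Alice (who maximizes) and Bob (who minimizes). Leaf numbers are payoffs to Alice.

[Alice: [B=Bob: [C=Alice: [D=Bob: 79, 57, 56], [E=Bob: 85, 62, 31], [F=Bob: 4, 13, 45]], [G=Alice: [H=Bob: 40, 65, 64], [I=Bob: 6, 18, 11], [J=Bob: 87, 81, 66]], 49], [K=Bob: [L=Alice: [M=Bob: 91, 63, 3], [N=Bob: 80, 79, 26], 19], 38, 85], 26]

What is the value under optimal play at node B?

D: min(79, 57, 56) = 56
E: min(85, 62, 31) = 31
F: min(4, 13, 45) = 4
C: max(56, 31, 4) = 56
H: min(40, 65, 64) = 40
I: min(6, 18, 11) = 6
J: min(87, 81, 66) = 66
G: max(40, 6, 66) = 66
B: min(56, 66, 49) = 49

49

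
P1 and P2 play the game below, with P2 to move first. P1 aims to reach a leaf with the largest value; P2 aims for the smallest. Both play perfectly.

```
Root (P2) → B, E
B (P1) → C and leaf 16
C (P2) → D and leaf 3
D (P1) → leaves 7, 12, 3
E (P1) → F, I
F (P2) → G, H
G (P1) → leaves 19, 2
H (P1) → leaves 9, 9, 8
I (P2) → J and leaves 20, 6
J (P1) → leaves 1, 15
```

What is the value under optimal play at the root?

9

D (P1): max(7, 12, 3) = 12
C (P2): min(12, 3) = 3
B (P1): max(3, 16) = 16
G (P1): max(19, 2) = 19
H (P1): max(9, 9, 8) = 9
F (P2): min(19, 9) = 9
J (P1): max(1, 15) = 15
I (P2): min(15, 20, 6) = 6
E (P1): max(9, 6) = 9
Root (P2): min(16, 9) = 9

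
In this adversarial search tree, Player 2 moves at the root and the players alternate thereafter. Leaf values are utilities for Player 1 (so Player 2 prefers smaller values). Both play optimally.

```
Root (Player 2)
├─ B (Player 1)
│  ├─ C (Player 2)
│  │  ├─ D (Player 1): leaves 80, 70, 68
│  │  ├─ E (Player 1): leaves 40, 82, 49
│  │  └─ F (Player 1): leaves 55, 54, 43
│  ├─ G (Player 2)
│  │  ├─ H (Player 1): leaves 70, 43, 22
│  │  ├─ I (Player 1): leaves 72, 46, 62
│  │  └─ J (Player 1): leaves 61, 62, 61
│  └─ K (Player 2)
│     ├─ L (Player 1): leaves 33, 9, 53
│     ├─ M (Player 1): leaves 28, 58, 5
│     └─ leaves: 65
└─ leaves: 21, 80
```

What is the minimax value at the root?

21

D (Player 1): max(80, 70, 68) = 80
E (Player 1): max(40, 82, 49) = 82
F (Player 1): max(55, 54, 43) = 55
C (Player 2): min(80, 82, 55) = 55
H (Player 1): max(70, 43, 22) = 70
I (Player 1): max(72, 46, 62) = 72
J (Player 1): max(61, 62, 61) = 62
G (Player 2): min(70, 72, 62) = 62
L (Player 1): max(33, 9, 53) = 53
M (Player 1): max(28, 58, 5) = 58
K (Player 2): min(53, 58, 65) = 53
B (Player 1): max(55, 62, 53) = 62
Root (Player 2): min(62, 21, 80) = 21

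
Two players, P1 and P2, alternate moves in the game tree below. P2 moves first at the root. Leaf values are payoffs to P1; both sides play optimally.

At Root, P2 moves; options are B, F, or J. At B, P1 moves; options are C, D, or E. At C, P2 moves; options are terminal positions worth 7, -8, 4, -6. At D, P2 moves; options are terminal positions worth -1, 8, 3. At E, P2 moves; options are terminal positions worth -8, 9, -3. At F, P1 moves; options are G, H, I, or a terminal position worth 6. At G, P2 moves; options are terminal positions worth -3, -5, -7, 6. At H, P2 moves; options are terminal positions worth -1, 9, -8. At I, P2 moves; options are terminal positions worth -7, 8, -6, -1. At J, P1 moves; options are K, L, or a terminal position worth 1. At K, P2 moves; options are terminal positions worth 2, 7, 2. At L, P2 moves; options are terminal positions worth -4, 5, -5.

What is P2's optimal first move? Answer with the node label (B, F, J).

B

C (P2): min(7, -8, 4, -6) = -8
D (P2): min(-1, 8, 3) = -1
E (P2): min(-8, 9, -3) = -8
B (P1): max(-8, -1, -8) = -1
G (P2): min(-3, -5, -7, 6) = -7
H (P2): min(-1, 9, -8) = -8
I (P2): min(-7, 8, -6, -1) = -7
F (P1): max(-7, -8, -7, 6) = 6
K (P2): min(2, 7, 2) = 2
L (P2): min(-4, 5, -5) = -5
J (P1): max(2, -5, 1) = 2
Root (P2): min(-1, 6, 2) = -1
P2 picks the child with the lowest value: B (value -1).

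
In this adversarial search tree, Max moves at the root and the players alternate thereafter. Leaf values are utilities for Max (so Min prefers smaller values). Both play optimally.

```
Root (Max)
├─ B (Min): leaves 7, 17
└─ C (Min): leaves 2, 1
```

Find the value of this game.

7

B (Min): min(7, 17) = 7
C (Min): min(2, 1) = 1
Root (Max): max(7, 1) = 7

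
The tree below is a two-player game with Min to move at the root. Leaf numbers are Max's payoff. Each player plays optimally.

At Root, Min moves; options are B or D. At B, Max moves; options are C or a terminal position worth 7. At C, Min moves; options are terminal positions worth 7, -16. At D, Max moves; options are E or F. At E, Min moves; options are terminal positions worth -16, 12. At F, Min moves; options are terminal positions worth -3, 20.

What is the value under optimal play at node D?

E: min(-16, 12) = -16
F: min(-3, 20) = -3
D: max(-16, -3) = -3

-3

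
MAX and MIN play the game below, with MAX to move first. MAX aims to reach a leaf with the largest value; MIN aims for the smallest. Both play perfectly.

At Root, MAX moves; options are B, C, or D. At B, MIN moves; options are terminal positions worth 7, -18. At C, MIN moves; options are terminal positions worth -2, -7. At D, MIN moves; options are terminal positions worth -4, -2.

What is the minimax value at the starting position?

-4

B (MIN): min(7, -18) = -18
C (MIN): min(-2, -7) = -7
D (MIN): min(-4, -2) = -4
Root (MAX): max(-18, -7, -4) = -4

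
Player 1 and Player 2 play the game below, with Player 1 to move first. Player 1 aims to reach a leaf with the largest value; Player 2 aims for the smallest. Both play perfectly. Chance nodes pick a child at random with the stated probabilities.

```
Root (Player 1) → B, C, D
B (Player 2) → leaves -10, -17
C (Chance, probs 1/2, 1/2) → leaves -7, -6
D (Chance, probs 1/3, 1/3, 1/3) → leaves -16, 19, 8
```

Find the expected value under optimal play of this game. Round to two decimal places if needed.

B (Player 2): min(-10, -17) = -17
C (Chance): 1/2·-7 + 1/2·-6 = -6.5
D (Chance): 1/3·-16 + 1/3·19 + 1/3·8 = 3.67
Root (Player 1): max(-17, -6.5, 3.67) = 3.67

3.67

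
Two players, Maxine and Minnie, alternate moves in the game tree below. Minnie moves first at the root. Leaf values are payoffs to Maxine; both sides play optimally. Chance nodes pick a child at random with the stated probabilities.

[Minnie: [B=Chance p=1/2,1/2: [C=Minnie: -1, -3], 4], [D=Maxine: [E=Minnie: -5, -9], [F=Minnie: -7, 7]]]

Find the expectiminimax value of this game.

-7

C (Minnie): min(-1, -3) = -3
B (Chance): 1/2·-3 + 1/2·4 = 0.5
E (Minnie): min(-5, -9) = -9
F (Minnie): min(-7, 7) = -7
D (Maxine): max(-9, -7) = -7
Root (Minnie): min(0.5, -7) = -7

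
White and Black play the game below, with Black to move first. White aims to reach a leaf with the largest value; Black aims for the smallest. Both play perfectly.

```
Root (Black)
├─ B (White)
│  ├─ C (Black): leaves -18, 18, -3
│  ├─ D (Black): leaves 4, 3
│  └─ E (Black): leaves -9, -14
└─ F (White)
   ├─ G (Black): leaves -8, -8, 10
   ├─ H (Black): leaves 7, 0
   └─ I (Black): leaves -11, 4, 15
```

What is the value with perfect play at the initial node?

C (Black): min(-18, 18, -3) = -18
D (Black): min(4, 3) = 3
E (Black): min(-9, -14) = -14
B (White): max(-18, 3, -14) = 3
G (Black): min(-8, -8, 10) = -8
H (Black): min(7, 0) = 0
I (Black): min(-11, 4, 15) = -11
F (White): max(-8, 0, -11) = 0
Root (Black): min(3, 0) = 0

0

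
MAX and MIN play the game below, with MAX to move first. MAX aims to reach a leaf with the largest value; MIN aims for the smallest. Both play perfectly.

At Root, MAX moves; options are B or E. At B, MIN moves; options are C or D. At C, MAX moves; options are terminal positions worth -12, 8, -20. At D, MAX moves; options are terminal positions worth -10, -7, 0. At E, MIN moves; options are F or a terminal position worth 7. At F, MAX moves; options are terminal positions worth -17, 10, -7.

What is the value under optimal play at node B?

C: max(-12, 8, -20) = 8
D: max(-10, -7, 0) = 0
B: min(8, 0) = 0

0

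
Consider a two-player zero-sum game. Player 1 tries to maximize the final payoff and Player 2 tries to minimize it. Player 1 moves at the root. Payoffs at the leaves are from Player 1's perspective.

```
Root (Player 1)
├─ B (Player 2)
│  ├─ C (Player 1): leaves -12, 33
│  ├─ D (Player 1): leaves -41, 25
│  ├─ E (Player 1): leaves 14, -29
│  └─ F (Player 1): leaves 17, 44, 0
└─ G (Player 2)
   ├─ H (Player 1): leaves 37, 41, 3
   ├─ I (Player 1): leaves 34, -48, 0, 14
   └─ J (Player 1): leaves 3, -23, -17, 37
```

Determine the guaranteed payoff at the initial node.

C (Player 1): max(-12, 33) = 33
D (Player 1): max(-41, 25) = 25
E (Player 1): max(14, -29) = 14
F (Player 1): max(17, 44, 0) = 44
B (Player 2): min(33, 25, 14, 44) = 14
H (Player 1): max(37, 41, 3) = 41
I (Player 1): max(34, -48, 0, 14) = 34
J (Player 1): max(3, -23, -17, 37) = 37
G (Player 2): min(41, 34, 37) = 34
Root (Player 1): max(14, 34) = 34

34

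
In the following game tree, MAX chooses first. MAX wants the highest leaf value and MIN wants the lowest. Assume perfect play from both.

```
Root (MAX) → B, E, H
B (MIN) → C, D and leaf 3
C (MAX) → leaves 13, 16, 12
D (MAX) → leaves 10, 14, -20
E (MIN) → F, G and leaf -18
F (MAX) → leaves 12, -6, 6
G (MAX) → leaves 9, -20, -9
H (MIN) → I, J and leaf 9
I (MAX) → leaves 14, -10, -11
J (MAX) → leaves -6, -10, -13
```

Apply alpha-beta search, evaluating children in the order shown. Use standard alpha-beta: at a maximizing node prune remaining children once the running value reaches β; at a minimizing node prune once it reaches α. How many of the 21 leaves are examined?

C [α=-∞,β=+∞]: v=16
D [α=-∞,β=16]: v=14
B [α=-∞,β=+∞]: v=3
F [α=3,β=+∞]: v=12
G [α=3,β=12]: v=9
E [α=3,β=+∞]: v=-18
I [α=3,β=+∞]: v=14
J [α=3,β=14]: v=-6
H [α=3,β=+∞]: v=-6 after child 2 ≤ α → α-cutoff, skip 1
Root [α=-∞,β=+∞]: v=3
Leaves evaluated: 20 of 21.

20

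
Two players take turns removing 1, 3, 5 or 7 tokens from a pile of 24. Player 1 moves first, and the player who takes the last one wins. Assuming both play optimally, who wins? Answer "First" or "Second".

Mark each pile size as W (mover wins) or L (mover loses):
i:   0  1  2  3  4  5  6  7  8  9 10 11 12 13 14 15 16 17 18 19 20 21 22 23 24
     L  W  L  W  L  W  L  W  L  W  L  W  L  W  L  W  L  W  L  W  L  W  L  W  L
Position 24 is L, so the second player wins.

Second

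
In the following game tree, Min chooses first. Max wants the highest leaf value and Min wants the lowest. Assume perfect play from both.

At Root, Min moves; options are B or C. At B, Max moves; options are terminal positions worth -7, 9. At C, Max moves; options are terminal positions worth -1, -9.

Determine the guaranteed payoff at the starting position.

-1

B (Max): max(-7, 9) = 9
C (Max): max(-1, -9) = -1
Root (Min): min(9, -1) = -1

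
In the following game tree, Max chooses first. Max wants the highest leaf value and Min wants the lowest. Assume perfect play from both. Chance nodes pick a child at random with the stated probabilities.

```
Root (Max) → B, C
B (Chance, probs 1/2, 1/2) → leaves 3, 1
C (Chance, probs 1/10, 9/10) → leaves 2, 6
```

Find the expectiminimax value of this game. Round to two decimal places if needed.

5.6

B (Chance): 1/2·3 + 1/2·1 = 2
C (Chance): 1/10·2 + 9/10·6 = 5.6
Root (Max): max(2, 5.6) = 5.6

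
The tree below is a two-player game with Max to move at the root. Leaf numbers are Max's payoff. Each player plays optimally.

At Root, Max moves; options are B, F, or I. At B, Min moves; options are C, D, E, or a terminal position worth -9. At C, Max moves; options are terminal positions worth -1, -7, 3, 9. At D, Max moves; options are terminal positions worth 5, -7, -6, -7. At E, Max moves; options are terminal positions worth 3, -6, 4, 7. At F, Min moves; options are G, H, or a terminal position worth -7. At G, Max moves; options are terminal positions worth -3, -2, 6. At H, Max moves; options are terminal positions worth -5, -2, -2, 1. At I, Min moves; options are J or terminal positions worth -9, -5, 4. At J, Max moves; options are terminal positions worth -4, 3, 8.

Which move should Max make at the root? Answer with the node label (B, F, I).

F

C (Max): max(-1, -7, 3, 9) = 9
D (Max): max(5, -7, -6, -7) = 5
E (Max): max(3, -6, 4, 7) = 7
B (Min): min(9, 5, 7, -9) = -9
G (Max): max(-3, -2, 6) = 6
H (Max): max(-5, -2, -2, 1) = 1
F (Min): min(6, 1, -7) = -7
J (Max): max(-4, 3, 8) = 8
I (Min): min(8, -9, -5, 4) = -9
Root (Max): max(-9, -7, -9) = -7
Max picks the child with the highest value: F (value -7).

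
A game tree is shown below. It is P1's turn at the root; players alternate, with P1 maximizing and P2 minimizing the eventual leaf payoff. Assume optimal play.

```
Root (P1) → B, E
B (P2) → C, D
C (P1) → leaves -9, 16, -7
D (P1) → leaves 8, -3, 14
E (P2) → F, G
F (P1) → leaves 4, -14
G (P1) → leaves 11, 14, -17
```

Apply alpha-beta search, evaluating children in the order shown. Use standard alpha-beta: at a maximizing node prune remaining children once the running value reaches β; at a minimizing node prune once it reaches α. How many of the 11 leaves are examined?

C [α=-∞,β=+∞]: v=16
D [α=-∞,β=16]: v=14
B [α=-∞,β=+∞]: v=14
F [α=14,β=+∞]: v=4
E [α=14,β=+∞]: v=4 after child 1 ≤ α → α-cutoff, skip 1
Root [α=-∞,β=+∞]: v=14
Leaves evaluated: 8 of 11.

8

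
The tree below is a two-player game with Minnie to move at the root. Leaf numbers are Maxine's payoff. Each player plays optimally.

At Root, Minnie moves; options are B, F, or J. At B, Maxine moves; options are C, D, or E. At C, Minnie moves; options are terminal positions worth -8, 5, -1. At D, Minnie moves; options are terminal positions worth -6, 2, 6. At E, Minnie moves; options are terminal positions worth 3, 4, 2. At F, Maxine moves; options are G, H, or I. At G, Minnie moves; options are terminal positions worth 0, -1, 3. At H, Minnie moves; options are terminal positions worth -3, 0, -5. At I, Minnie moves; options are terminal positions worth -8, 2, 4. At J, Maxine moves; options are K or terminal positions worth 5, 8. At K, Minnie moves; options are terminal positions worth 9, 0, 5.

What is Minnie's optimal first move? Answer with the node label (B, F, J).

F

C (Minnie): min(-8, 5, -1) = -8
D (Minnie): min(-6, 2, 6) = -6
E (Minnie): min(3, 4, 2) = 2
B (Maxine): max(-8, -6, 2) = 2
G (Minnie): min(0, -1, 3) = -1
H (Minnie): min(-3, 0, -5) = -5
I (Minnie): min(-8, 2, 4) = -8
F (Maxine): max(-1, -5, -8) = -1
K (Minnie): min(9, 0, 5) = 0
J (Maxine): max(0, 5, 8) = 8
Root (Minnie): min(2, -1, 8) = -1
Minnie picks the child with the lowest value: F (value -1).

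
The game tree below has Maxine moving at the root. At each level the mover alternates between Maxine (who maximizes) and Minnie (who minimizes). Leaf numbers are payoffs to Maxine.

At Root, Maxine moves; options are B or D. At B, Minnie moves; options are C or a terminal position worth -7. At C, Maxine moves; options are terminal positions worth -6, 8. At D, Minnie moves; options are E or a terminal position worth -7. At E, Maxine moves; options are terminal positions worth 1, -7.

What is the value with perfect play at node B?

-7

C: max(-6, 8) = 8
B: min(8, -7) = -7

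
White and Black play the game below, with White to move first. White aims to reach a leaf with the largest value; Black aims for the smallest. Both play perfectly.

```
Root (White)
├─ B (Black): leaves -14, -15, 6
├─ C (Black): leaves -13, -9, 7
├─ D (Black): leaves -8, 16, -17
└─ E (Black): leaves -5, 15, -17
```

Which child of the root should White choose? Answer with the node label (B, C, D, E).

B (Black): min(-14, -15, 6) = -15
C (Black): min(-13, -9, 7) = -13
D (Black): min(-8, 16, -17) = -17
E (Black): min(-5, 15, -17) = -17
Root (White): max(-15, -13, -17, -17) = -13
White picks the child with the highest value: C (value -13).

C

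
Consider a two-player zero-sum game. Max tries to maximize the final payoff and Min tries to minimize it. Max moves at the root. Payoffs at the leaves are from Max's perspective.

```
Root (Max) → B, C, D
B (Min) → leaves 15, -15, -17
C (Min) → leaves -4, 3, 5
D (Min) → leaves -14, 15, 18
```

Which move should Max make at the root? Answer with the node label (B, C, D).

B (Min): min(15, -15, -17) = -17
C (Min): min(-4, 3, 5) = -4
D (Min): min(-14, 15, 18) = -14
Root (Max): max(-17, -4, -14) = -4
Max picks the child with the highest value: C (value -4).

C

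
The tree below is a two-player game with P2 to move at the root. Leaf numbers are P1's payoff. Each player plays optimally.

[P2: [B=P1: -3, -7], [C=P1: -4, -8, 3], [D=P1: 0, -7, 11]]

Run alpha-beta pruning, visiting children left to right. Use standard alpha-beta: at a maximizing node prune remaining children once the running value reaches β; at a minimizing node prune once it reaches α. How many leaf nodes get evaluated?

6

B [α=-∞,β=+∞]: v=-3
C [α=-∞,β=-3]: v=3
D [α=-∞,β=-3]: v=0 after child 1 ≥ β → β-cutoff, skip 2
Root [α=-∞,β=+∞]: v=-3
Leaves evaluated: 6 of 8.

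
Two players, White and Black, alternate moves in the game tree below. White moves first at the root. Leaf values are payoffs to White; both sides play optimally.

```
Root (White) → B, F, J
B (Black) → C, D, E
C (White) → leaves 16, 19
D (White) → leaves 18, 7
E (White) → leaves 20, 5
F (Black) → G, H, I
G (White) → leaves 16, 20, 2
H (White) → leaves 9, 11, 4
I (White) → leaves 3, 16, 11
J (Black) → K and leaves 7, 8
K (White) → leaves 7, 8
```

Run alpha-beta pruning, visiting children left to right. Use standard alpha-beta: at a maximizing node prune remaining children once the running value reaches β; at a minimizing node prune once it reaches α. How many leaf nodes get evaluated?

13

C [α=-∞,β=+∞]: v=19
D [α=-∞,β=19]: v=18
E [α=-∞,β=18]: v=20 after child 1 ≥ β → β-cutoff, skip 1
B [α=-∞,β=+∞]: v=18
G [α=18,β=+∞]: v=20
H [α=18,β=20]: v=11
F [α=18,β=+∞]: v=11 after child 2 ≤ α → α-cutoff, skip 1
K [α=18,β=+∞]: v=8
J [α=18,β=+∞]: v=8 after child 1 ≤ α → α-cutoff, skip 2
Root [α=-∞,β=+∞]: v=18
Leaves evaluated: 13 of 19.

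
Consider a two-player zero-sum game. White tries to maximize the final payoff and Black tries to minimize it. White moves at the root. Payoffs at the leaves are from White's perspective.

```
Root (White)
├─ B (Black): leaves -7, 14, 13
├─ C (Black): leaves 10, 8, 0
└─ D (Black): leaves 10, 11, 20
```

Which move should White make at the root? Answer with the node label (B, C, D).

B (Black): min(-7, 14, 13) = -7
C (Black): min(10, 8, 0) = 0
D (Black): min(10, 11, 20) = 10
Root (White): max(-7, 0, 10) = 10
White picks the child with the highest value: D (value 10).

D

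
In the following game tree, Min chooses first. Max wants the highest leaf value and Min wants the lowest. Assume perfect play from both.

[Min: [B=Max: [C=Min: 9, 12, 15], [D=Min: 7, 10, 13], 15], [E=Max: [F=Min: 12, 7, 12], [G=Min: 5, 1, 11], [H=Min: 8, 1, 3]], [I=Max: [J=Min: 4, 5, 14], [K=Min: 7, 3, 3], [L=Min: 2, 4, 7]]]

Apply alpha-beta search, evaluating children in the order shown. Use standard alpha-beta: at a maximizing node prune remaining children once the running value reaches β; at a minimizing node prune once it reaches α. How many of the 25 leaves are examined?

17

C [α=-∞,β=+∞]: v=9
D [α=9,β=+∞]: v=7 after child 1 ≤ α → α-cutoff, skip 2
B [α=-∞,β=+∞]: v=15
F [α=-∞,β=15]: v=7
G [α=7,β=15]: v=5 after child 1 ≤ α → α-cutoff, skip 2
H [α=7,β=15]: v=1 after child 2 ≤ α → α-cutoff, skip 1
E [α=-∞,β=15]: v=7
J [α=-∞,β=7]: v=4
K [α=4,β=7]: v=3 after child 2 ≤ α → α-cutoff, skip 1
L [α=4,β=7]: v=2 after child 1 ≤ α → α-cutoff, skip 2
I [α=-∞,β=7]: v=4
Root [α=-∞,β=+∞]: v=4
Leaves evaluated: 17 of 25.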